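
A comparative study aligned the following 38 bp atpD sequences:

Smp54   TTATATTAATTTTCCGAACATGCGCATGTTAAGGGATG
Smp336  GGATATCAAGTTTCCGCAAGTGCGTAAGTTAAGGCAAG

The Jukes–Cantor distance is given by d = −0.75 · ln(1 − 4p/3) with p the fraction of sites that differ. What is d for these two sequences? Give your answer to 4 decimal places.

0.3658

The sequences differ at positions 1 (T/G), 2 (T/G), 7 (T/C), 10 (T/G), 17 (A/C), 19 (C/A), 20 (A/G), 25 (C/T), 27 (T/A), 35 (G/C), 37 (T/A).
p = 11/38 = 0.289474.
d = −0.75 · ln(1 − (4/3)·0.289474) = −0.75 · ln(0.614035) = −0.75 · (-0.487703) = 0.3658.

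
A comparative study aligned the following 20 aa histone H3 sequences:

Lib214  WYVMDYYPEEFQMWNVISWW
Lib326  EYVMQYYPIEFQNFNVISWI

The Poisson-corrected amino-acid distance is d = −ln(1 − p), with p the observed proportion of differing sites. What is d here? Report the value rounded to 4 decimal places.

The sequences differ at positions 1 (W/E), 5 (D/Q), 9 (E/I), 13 (M/N), 14 (W/F), 20 (W/I).
p = 6/20 = 0.300000.
d = −ln(1 − 0.300000) = −ln(0.700000) = 0.3567.

0.3567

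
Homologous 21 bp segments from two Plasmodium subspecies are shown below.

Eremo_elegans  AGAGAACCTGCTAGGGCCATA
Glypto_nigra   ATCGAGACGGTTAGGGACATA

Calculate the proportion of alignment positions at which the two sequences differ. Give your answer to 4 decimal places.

Differing sites — 2:G/T; 3:A/C; 6:A/G; 7:C/A; 9:T/G; 11:C/T; 17:C/A.
There are 7 differences over 21 sites, so p = 7/21 = 0.3333.

0.3333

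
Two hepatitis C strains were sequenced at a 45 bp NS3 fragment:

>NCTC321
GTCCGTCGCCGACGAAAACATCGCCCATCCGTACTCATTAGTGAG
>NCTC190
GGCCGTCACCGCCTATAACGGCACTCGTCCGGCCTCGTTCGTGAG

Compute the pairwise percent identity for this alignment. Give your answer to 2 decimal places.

Differing sites — 2:T/G; 8:G/A; 12:A/C; 14:G/T; 16:A/T; 20:A/G; 21:T/G; 23:G/A; 25:C/T; 27:A/G; 32:T/G; 33:A/C; 37:A/G; 40:A/C.
31 of the 45 sites match, so the percent identity is 31/45 × 100 = 68.89%.

68.89%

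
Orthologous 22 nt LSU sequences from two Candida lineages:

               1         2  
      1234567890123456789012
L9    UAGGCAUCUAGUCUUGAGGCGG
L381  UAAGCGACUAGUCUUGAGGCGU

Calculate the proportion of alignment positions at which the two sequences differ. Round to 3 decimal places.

Differing sites — 3:G/A; 6:A/G; 7:U/A; 22:G/U.
There are 4 differences over 22 sites, so p = 4/22 = 0.182.

0.182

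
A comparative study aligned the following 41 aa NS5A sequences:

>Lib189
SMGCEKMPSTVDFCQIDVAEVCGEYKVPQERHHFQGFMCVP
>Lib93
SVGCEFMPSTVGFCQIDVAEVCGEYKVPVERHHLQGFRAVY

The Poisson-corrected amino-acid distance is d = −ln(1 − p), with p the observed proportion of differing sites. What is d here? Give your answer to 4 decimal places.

Differing sites — 2:M/V; 6:K/F; 12:D/G; 29:Q/V; 34:F/L; 38:M/R; 39:C/A; 41:P/Y.
p = 8/41 = 0.195122.
d = −ln(1 − 0.195122) = −ln(0.804878) = 0.2171.

0.2171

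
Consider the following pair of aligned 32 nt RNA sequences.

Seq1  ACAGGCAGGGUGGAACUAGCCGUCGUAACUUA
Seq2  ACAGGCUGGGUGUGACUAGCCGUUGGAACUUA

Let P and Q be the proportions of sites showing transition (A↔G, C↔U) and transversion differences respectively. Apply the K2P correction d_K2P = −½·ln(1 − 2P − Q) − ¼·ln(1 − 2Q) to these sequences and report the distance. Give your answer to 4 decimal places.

The sequences differ at positions 7 (A/U, transversion), 13 (G/U, transversion), 14 (A/G, transition), 24 (C/U, transition), 26 (U/G, transversion).
Of the 5 differences, 2 transitions and 3 transversions over 32 sites: P = 2/32 = 0.062500, Q = 3/32 = 0.093750.
d = −0.5·ln(0.781250) − 0.25·ln(0.812500) = −0.5·(-0.246860) − 0.25·(-0.207639) = 0.1753.

0.1753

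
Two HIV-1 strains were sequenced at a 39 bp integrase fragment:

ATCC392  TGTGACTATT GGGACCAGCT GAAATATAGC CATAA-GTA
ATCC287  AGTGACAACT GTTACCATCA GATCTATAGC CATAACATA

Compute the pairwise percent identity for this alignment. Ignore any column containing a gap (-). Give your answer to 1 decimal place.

Excluding the 1 gap column leaves 38 comparable sites.
Mismatches occur at site 1 (T→A), site 7 (T→A), site 9 (T→C), site 12 (G→T), site 13 (G→T), site 18 (G→T), site 20 (T→A), site 23 (A→T), site 24 (A→C), site 37 (G→A).
28 of the 38 comparable sites match, so the percent identity is 28/38 × 100 = 73.7%.

73.7%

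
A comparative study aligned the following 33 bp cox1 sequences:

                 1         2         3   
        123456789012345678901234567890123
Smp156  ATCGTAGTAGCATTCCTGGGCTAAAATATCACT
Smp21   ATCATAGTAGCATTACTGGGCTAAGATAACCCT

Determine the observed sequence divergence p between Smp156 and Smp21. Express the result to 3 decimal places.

0.152

Mismatches occur at site 4 (G→A), site 15 (C→A), site 25 (A→G), site 29 (T→A), site 31 (A→C).
There are 5 differences over 33 sites, so p = 5/33 = 0.152.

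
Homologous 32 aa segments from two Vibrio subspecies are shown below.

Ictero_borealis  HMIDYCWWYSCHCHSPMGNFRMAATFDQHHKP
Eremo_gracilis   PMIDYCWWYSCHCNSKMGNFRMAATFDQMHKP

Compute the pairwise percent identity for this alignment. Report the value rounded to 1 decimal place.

The sequences differ at positions 1 (H/P), 14 (H/N), 16 (P/K), 29 (H/M).
28 of the 32 sites match, so the percent identity is 28/32 × 100 = 87.5%.

87.5%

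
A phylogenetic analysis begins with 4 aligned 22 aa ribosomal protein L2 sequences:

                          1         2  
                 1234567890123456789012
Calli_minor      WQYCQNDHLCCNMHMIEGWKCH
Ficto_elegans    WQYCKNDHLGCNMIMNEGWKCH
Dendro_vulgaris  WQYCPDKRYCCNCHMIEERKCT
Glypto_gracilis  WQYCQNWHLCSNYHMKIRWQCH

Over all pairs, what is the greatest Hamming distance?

Pairwise Hamming distances:
  Calli_minor vs Ficto_elegans: 4
  Calli_minor vs Dendro_vulgaris: 9
  Calli_minor vs Glypto_gracilis: 7
  Ficto_elegans vs Dendro_vulgaris: 12
  Ficto_elegans vs Glypto_gracilis: 10
  Dendro_vulgaris vs Glypto_gracilis: 13
The largest is 13, between Dendro_vulgaris and Glypto_gracilis.

13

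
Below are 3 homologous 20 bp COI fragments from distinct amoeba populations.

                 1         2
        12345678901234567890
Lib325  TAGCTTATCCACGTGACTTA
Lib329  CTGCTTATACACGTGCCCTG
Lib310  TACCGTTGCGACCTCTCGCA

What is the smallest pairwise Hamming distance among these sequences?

6

Pairwise Hamming distances:
  Lib325 vs Lib329: 6
  Lib325 vs Lib310: 10
  Lib329 vs Lib310: 14
The smallest is 6, between Lib325 and Lib329.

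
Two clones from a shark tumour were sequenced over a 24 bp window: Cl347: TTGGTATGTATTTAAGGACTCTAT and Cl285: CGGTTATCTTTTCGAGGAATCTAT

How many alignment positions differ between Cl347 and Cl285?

8

The sequences differ at positions 1 (T/C), 2 (T/G), 4 (G/T), 8 (G/C), 10 (A/T), 13 (T/C), 14 (A/G), 19 (C/A).
That gives 8 mismatches out of 24 aligned sites, so the Hamming distance is 8.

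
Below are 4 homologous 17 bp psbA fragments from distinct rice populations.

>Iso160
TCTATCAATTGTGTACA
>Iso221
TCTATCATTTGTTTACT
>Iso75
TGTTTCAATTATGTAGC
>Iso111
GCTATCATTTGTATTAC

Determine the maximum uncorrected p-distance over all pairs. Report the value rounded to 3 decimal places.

0.471

Pairwise Hamming distances:
  Iso160 vs Iso221: 3
  Iso160 vs Iso75: 5
  Iso160 vs Iso111: 6
  Iso221 vs Iso75: 7
  Iso221 vs Iso111: 5
  Iso75 vs Iso111: 8
The largest is 8 mismatches, between Iso75 and Iso111; p = 8/17 = 0.471.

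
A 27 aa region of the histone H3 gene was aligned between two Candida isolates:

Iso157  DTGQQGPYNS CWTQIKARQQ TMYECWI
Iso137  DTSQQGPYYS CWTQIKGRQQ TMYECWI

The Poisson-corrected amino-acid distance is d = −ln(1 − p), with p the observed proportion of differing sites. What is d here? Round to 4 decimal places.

The sequences differ at positions 3 (G/S), 9 (N/Y), 17 (A/G).
p = 3/27 = 0.111111.
d = −ln(1 − 0.111111) = −ln(0.888889) = 0.1178.

0.1178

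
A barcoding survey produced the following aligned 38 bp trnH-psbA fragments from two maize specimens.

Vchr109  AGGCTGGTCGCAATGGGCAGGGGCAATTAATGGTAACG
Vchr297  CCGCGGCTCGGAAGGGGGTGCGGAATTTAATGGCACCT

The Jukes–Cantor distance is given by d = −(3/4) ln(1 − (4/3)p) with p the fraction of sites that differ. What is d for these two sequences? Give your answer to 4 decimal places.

Mismatches occur at site 1 (A/C), site 2 (G/C), site 5 (T/G), site 7 (G/C), site 11 (C/G), site 14 (T/G), site 18 (C/G), site 19 (A/T), site 21 (G/C), site 24 (C/A), site 26 (A/T), site 34 (T/C), site 36 (A/C), site 38 (G/T).
p = 14/38 = 0.368421.
d = −0.75 · ln(1 − (4/3)·0.368421) = −0.75 · ln(0.508772) = −0.75 · (-0.675755) = 0.5068.

0.5068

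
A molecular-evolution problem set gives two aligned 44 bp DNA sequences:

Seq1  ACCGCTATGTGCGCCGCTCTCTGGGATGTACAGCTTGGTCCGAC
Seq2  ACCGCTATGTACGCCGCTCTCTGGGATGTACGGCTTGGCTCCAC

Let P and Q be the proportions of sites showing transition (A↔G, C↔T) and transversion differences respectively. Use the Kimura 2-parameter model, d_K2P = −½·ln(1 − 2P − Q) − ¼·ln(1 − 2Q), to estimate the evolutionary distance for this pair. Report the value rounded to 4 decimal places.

0.1261

The sequences differ at positions 11 (G/A, transition), 32 (A/G, transition), 39 (T/C, transition), 40 (C/T, transition), 42 (G/C, transversion).
Of the 5 differences, 4 transitions and 1 transversion over 44 sites: P = 4/44 = 0.090909, Q = 1/44 = 0.022727.
d = −0.5·ln(0.795455) − 0.25·ln(0.954546) = −0.5·(-0.228841) − 0.25·(-0.046519) = 0.1261.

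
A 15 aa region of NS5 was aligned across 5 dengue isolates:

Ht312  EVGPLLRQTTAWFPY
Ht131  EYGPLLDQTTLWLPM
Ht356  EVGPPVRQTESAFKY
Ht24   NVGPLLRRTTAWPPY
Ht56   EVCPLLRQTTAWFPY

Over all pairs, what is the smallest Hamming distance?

1

Pairwise Hamming distances:
  Ht312 vs Ht131: 5
  Ht312 vs Ht356: 6
  Ht312 vs Ht24: 3
  Ht312 vs Ht56: 1
  Ht131 vs Ht356: 10
  Ht131 vs Ht24: 7
  Ht131 vs Ht56: 6
  Ht356 vs Ht24: 9
  Ht356 vs Ht56: 7
  Ht24 vs Ht56: 4
The smallest is 1, between Ht312 and Ht56.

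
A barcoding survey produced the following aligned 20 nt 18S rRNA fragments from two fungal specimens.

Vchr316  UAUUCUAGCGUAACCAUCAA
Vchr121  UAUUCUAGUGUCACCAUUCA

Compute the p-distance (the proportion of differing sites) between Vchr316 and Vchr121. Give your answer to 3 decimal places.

0.200

Differing sites — 9:C/U; 12:A/C; 18:C/U; 19:A/C.
There are 4 differences over 20 sites, so p = 4/20 = 0.200.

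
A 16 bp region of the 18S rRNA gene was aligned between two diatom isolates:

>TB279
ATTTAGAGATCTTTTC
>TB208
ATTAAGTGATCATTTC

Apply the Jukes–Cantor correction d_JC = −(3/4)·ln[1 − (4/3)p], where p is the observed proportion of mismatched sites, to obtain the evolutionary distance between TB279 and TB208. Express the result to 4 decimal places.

Differing sites — 4:T/A; 7:A/T; 12:T/A.
p = 3/16 = 0.187500.
d = −0.75 · ln(1 − (4/3)·0.187500) = −0.75 · ln(0.750000) = −0.75 · (-0.287682) = 0.2158.

0.2158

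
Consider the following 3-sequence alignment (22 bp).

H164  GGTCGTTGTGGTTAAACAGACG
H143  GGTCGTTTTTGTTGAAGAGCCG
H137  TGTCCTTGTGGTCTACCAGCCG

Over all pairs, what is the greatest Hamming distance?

8

Pairwise Hamming distances:
  H164 vs H143: 5
  H164 vs H137: 6
  H143 vs H137: 8
The largest is 8, between H143 and H137.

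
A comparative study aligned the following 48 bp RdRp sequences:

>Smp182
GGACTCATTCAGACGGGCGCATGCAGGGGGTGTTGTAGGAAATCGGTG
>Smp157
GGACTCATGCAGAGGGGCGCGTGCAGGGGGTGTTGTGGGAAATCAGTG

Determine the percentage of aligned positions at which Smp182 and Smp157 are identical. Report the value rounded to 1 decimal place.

89.6%

The sequences differ at positions 9 (T/G), 14 (C/G), 21 (A/G), 37 (A/G), 45 (G/A).
43 of the 48 sites match, so the percent identity is 43/48 × 100 = 89.6%.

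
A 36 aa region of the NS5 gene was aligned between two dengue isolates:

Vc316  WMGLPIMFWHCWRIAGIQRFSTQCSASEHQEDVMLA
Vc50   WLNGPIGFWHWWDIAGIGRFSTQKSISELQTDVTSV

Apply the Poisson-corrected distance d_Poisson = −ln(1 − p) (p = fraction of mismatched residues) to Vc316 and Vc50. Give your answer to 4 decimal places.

The sequences differ at positions 2 (M/L), 3 (G/N), 4 (L/G), 7 (M/G), 11 (C/W), 13 (R/D), 18 (Q/G), 24 (C/K), 26 (A/I), 29 (H/L), 31 (E/T), 34 (M/T), 35 (L/S), 36 (A/V).
p = 14/36 = 0.388889.
d = −ln(1 − 0.388889) = −ln(0.611111) = 0.4925.

0.4925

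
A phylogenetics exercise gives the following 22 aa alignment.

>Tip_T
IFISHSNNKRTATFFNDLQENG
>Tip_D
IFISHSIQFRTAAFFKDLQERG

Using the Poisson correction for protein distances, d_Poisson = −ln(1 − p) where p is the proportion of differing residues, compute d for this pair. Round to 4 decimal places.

0.3185

Mismatches occur at site 7 (N/I), site 8 (N/Q), site 9 (K/F), site 13 (T/A), site 16 (N/K), site 21 (N/R).
p = 6/22 = 0.272727.
d = −ln(1 − 0.272727) = −ln(0.727273) = 0.3185.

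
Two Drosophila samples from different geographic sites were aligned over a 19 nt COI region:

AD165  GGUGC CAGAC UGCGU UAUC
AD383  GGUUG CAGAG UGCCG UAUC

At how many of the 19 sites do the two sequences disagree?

The sequences differ at positions 4 (G/U), 5 (C/G), 10 (C/G), 14 (G/C), 15 (U/G).
That gives 5 mismatches out of 19 aligned sites, so the Hamming distance is 5.

5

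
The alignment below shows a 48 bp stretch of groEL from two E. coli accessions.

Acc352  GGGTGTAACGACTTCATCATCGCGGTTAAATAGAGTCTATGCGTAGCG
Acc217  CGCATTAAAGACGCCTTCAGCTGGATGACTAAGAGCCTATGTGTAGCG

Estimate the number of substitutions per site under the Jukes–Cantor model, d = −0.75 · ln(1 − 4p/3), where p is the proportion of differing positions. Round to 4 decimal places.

Differing sites — 1:G/C; 3:G/C; 4:T/A; 5:G/T; 9:C/A; 13:T/G; 14:T/C; 16:A/T; 20:T/G; 22:G/T; 23:C/G; 25:G/A; 27:T/G; 29:A/C; 30:A/T; 31:T/A; 36:T/C; 42:C/T.
p = 18/48 = 0.375000.
d = −0.75 · ln(1 − (4/3)·0.375000) = −0.75 · ln(0.500000) = −0.75 · (-0.693147) = 0.5199.

0.5199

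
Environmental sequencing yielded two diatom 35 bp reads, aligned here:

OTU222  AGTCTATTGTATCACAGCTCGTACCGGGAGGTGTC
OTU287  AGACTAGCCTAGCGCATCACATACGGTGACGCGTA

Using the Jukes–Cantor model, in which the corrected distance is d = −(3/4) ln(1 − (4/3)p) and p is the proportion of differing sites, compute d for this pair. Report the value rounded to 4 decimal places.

0.5716

Differing sites — 3:T/A; 7:T/G; 8:T/C; 9:G/C; 12:T/G; 14:A/G; 17:G/T; 19:T/A; 21:G/A; 25:C/G; 27:G/T; 30:G/C; 32:T/C; 35:C/A.
p = 14/35 = 0.400000.
d = −0.75 · ln(1 − (4/3)·0.400000) = −0.75 · ln(0.466667) = −0.75 · (-0.762139) = 0.5716.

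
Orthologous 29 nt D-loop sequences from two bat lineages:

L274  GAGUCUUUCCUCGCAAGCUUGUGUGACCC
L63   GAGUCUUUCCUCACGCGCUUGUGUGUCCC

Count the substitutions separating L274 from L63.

Differing sites — 13:G/A; 15:A/G; 16:A/C; 26:A/U.
That gives 4 mismatches out of 29 aligned sites, so the Hamming distance is 4.

4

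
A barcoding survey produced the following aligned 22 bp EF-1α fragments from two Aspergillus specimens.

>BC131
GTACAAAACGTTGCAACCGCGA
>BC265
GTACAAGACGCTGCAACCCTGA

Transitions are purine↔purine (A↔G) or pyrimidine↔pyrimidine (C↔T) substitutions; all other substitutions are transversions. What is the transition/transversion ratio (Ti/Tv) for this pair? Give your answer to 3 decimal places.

Mismatches occur at site 7 (A↔G, transition), site 11 (T↔C, transition), site 19 (G↔C, transversion), site 20 (C↔T, transition).
Of the 4 differences, 3 transitions and 1 transversion, so Ti/Tv = 3/1 = 3.000.

3.000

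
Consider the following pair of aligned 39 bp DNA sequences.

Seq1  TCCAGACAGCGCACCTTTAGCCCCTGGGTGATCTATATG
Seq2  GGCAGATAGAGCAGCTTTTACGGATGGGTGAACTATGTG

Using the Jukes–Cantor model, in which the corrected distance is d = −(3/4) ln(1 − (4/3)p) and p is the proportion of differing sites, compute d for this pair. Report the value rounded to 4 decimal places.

0.3961

The sequences differ at positions 1 (T/G), 2 (C/G), 7 (C/T), 10 (C/A), 14 (C/G), 19 (A/T), 20 (G/A), 22 (C/G), 23 (C/G), 24 (C/A), 32 (T/A), 37 (A/G).
p = 12/39 = 0.307692.
d = −0.75 · ln(1 − (4/3)·0.307692) = −0.75 · ln(0.589744) = −0.75 · (-0.528067) = 0.3961.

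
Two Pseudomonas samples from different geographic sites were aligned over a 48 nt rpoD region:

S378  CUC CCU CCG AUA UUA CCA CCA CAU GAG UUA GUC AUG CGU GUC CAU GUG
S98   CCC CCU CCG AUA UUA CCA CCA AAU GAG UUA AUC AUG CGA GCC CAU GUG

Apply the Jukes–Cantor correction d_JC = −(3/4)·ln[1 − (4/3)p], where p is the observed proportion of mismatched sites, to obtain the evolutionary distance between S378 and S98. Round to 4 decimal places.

Differing sites — 2:U/C; 22:C/A; 31:G/A; 39:U/A; 41:U/C.
p = 5/48 = 0.104167.
d = −0.75 · ln(1 − (4/3)·0.104167) = −0.75 · ln(0.861111) = −0.75 · (-0.149532) = 0.1121.

0.1121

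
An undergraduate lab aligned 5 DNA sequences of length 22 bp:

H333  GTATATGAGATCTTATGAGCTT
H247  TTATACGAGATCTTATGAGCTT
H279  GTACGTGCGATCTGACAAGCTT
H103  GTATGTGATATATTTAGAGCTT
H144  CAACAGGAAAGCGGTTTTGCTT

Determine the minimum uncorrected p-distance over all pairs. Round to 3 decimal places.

0.091

Pairwise Hamming distances:
  H333 vs H247: 2
  H333 vs H279: 6
  H333 vs H103: 5
  H333 vs H144: 11
  H247 vs H279: 8
  H247 vs H103: 7
  H247 vs H144: 11
  H279 vs H103: 8
  H279 vs H144: 12
  H103 vs H144: 13
The smallest is 2 mismatches, between H333 and H247; p = 2/22 = 0.091.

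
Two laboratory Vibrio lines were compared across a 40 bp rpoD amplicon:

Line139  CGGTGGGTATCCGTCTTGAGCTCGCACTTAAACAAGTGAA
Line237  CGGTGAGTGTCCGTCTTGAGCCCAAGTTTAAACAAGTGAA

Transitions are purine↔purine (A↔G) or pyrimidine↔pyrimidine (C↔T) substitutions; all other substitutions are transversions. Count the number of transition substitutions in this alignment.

6

The sequences differ at positions 6 (G/A, transition), 9 (A/G, transition), 22 (T/C, transition), 24 (G/A, transition), 25 (C/A, transversion), 26 (A/G, transition), 27 (C/T, transition).
Of the 7 differences, 6 transitions and 1 transversion, so the answer is 6.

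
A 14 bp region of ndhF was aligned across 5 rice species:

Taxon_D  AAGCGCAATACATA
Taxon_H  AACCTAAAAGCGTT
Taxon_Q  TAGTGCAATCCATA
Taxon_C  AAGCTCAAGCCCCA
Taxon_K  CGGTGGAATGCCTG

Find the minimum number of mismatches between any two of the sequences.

Pairwise Hamming distances:
  Taxon_D vs Taxon_H: 7
  Taxon_D vs Taxon_Q: 3
  Taxon_D vs Taxon_C: 5
  Taxon_D vs Taxon_K: 7
  Taxon_H vs Taxon_Q: 9
  Taxon_H vs Taxon_C: 7
  Taxon_H vs Taxon_K: 9
  Taxon_Q vs Taxon_C: 6
  Taxon_Q vs Taxon_K: 6
  Taxon_C vs Taxon_K: 9
The smallest is 3, between Taxon_D and Taxon_Q.

3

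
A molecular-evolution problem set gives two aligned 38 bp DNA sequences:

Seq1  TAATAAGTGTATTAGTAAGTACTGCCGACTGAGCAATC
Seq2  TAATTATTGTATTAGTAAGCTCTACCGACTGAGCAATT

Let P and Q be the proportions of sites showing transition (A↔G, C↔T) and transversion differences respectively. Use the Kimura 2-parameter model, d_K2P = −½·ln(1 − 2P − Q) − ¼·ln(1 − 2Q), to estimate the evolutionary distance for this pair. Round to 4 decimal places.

0.1781

The sequences differ at positions 5 (A/T, transversion), 7 (G/T, transversion), 20 (T/C, transition), 21 (A/T, transversion), 24 (G/A, transition), 38 (C/T, transition).
Of the 6 differences, 3 transitions and 3 transversions over 38 sites: P = 3/38 = 0.078947, Q = 3/38 = 0.078947.
d = −0.5·ln(0.763159) − 0.25·ln(0.842106) = −0.5·(-0.270289) − 0.25·(-0.171849) = 0.1781.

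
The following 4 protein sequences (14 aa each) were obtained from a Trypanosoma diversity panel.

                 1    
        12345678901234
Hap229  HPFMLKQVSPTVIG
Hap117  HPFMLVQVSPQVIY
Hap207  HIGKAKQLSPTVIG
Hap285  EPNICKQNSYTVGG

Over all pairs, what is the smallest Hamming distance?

3

Pairwise Hamming distances:
  Hap229 vs Hap117: 3
  Hap229 vs Hap207: 5
  Hap229 vs Hap285: 7
  Hap117 vs Hap207: 8
  Hap117 vs Hap285: 10
  Hap207 vs Hap285: 8
The smallest is 3, between Hap229 and Hap117.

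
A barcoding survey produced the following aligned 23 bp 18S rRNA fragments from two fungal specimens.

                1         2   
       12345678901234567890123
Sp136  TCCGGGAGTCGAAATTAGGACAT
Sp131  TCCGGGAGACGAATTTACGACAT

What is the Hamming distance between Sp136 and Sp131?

Differing sites — 9:T/A; 14:A/T; 18:G/C.
That gives 3 mismatches out of 23 aligned sites, so the Hamming distance is 3.

3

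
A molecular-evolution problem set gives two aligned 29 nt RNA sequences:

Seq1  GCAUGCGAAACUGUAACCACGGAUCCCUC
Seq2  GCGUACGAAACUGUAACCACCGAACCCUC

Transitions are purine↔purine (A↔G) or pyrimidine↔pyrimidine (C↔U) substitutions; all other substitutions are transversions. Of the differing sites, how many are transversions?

2

Mismatches occur at site 3 (A/G, transition), site 5 (G/A, transition), site 21 (G/C, transversion), site 24 (U/A, transversion).
Of the 4 differences, 2 transitions and 2 transversions, so the answer is 2.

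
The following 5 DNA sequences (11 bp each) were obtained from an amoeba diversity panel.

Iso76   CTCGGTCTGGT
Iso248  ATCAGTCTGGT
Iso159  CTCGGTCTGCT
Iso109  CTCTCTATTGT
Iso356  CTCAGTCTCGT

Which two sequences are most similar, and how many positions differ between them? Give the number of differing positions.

Pairwise Hamming distances:
  Iso76 vs Iso248: 2
  Iso76 vs Iso159: 1
  Iso76 vs Iso109: 4
  Iso76 vs Iso356: 2
  Iso248 vs Iso159: 3
  Iso248 vs Iso109: 5
  Iso248 vs Iso356: 2
  Iso159 vs Iso109: 5
  Iso159 vs Iso356: 3
  Iso109 vs Iso356: 4
The smallest is 1, between Iso76 and Iso159.

1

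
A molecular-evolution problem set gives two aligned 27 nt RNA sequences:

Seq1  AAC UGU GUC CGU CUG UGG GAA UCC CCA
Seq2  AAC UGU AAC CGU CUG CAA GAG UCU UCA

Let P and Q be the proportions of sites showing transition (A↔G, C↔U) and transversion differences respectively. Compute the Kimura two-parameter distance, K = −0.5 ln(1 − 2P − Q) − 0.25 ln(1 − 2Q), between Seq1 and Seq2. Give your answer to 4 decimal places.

Differing sites — 7:G/A (Ti); 8:U/A (Tv); 16:U/C (Ti); 17:G/A (Ti); 18:G/A (Ti); 21:A/G (Ti); 24:C/U (Ti); 25:C/U (Ti).
Of the 8 differences, 7 transitions and 1 transversion over 27 sites: P = 7/27 = 0.259259, Q = 1/27 = 0.037037.
d = −0.5·ln(0.444445) − 0.25·ln(0.925926) = −0.5·(-0.810929) − 0.25·(-0.076961) = 0.4247.

0.4247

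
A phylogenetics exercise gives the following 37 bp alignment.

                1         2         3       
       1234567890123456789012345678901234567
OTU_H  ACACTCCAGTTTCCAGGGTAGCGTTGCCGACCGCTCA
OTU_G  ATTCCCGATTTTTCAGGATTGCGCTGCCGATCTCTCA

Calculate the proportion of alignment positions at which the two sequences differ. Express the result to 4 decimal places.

The sequences differ at positions 2 (C/T), 3 (A/T), 5 (T/C), 7 (C/G), 9 (G/T), 13 (C/T), 18 (G/A), 20 (A/T), 24 (T/C), 31 (C/T), 33 (G/T).
There are 11 differences over 37 sites, so p = 11/37 = 0.2973.

0.2973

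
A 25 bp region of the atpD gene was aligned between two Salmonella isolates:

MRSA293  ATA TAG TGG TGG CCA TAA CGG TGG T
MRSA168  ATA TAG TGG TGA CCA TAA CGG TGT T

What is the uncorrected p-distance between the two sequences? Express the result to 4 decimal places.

Mismatches occur at site 12 (G→A), site 24 (G→T).
There are 2 differences over 25 sites, so p = 2/25 = 0.0800.

0.0800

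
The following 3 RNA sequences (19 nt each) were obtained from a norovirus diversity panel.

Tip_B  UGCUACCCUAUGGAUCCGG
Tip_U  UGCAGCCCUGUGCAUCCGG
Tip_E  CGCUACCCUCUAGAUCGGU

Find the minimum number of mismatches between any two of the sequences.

Pairwise Hamming distances:
  Tip_B vs Tip_U: 4
  Tip_B vs Tip_E: 5
  Tip_U vs Tip_E: 8
The smallest is 4, between Tip_B and Tip_U.

4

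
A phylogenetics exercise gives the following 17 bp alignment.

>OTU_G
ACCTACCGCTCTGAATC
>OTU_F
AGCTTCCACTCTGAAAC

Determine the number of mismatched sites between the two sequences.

Differing sites — 2:C/G; 5:A/T; 8:G/A; 16:T/A.
That gives 4 mismatches out of 17 aligned sites, so the Hamming distance is 4.

4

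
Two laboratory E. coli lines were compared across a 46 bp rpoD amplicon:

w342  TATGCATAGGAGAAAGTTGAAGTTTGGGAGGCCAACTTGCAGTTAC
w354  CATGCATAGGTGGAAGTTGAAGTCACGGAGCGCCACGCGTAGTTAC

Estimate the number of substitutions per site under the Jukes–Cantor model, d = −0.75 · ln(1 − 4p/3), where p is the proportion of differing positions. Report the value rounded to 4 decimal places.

0.3206

Differing sites — 1:T/C; 11:A/T; 13:A/G; 24:T/C; 25:T/A; 26:G/C; 31:G/C; 32:C/G; 34:A/C; 37:T/G; 38:T/C; 40:C/T.
p = 12/46 = 0.260870.
d = −0.75 · ln(1 − (4/3)·0.260870) = −0.75 · ln(0.652173) = −0.75 · (-0.427445) = 0.3206.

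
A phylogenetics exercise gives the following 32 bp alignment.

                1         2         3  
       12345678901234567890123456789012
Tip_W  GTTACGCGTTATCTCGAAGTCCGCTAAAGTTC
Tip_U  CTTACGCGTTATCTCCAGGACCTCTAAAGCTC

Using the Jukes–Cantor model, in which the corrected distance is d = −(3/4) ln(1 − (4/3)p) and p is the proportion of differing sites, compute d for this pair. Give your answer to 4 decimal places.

0.2158

Differing sites — 1:G/C; 16:G/C; 18:A/G; 20:T/A; 23:G/T; 30:T/C.
p = 6/32 = 0.187500.
d = −0.75 · ln(1 − (4/3)·0.187500) = −0.75 · ln(0.750000) = −0.75 · (-0.287682) = 0.2158.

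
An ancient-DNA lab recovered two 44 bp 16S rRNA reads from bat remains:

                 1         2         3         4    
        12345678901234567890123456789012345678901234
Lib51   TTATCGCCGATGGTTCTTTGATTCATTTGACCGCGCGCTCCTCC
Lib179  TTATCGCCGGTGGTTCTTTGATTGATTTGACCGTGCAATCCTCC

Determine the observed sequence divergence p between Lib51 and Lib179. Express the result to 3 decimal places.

The sequences differ at positions 10 (A/G), 24 (C/G), 34 (C/T), 37 (G/A), 38 (C/A).
There are 5 differences over 44 sites, so p = 5/44 = 0.114.

0.114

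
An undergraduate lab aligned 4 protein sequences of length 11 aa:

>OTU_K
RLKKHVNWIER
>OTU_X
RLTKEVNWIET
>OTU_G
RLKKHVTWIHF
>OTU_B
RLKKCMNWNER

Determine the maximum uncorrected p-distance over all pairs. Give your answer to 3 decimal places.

Pairwise Hamming distances:
  OTU_K vs OTU_X: 3
  OTU_K vs OTU_G: 3
  OTU_K vs OTU_B: 3
  OTU_X vs OTU_G: 5
  OTU_X vs OTU_B: 5
  OTU_G vs OTU_B: 6
The largest is 6 mismatches, between OTU_G and OTU_B; p = 6/11 = 0.545.

0.545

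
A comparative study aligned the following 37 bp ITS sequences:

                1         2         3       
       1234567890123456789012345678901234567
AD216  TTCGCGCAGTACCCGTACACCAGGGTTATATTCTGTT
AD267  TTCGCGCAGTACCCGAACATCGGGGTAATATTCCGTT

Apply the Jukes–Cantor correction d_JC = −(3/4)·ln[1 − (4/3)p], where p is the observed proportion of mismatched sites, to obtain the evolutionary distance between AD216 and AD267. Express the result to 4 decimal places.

0.1490

Mismatches occur at site 16 (T/A), site 20 (C/T), site 22 (A/G), site 27 (T/A), site 34 (T/C).
p = 5/37 = 0.135135.
d = −0.75 · ln(1 − (4/3)·0.135135) = −0.75 · ln(0.819820) = −0.75 · (-0.198670) = 0.1490.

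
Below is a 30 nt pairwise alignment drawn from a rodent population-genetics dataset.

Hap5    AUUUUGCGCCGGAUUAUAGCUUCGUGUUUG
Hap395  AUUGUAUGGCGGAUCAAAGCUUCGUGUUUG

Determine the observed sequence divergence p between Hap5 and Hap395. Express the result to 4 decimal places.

Mismatches occur at site 4 (U↔G), site 6 (G↔A), site 7 (C↔U), site 9 (C↔G), site 15 (U↔C), site 17 (U↔A).
There are 6 differences over 30 sites, so p = 6/30 = 0.2000.

0.2000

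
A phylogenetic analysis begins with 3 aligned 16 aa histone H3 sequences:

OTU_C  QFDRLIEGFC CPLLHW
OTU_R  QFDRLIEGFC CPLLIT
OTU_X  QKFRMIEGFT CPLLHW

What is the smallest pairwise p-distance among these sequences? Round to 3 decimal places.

0.125

Pairwise Hamming distances:
  OTU_C vs OTU_R: 2
  OTU_C vs OTU_X: 4
  OTU_R vs OTU_X: 6
The smallest is 2 mismatches, between OTU_C and OTU_R; p = 2/16 = 0.125.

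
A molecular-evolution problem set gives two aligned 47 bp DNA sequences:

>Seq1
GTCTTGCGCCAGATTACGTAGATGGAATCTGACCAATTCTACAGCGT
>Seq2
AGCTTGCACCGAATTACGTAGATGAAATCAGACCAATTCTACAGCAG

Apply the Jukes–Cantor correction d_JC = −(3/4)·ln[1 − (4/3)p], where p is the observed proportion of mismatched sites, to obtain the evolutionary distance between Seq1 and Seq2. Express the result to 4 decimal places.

0.2211

Mismatches occur at site 1 (G↔A), site 2 (T↔G), site 8 (G↔A), site 11 (A↔G), site 12 (G↔A), site 25 (G↔A), site 30 (T↔A), site 46 (G↔A), site 47 (T↔G).
p = 9/47 = 0.191489.
d = −0.75 · ln(1 − (4/3)·0.191489) = −0.75 · ln(0.744681) = −0.75 · (-0.294799) = 0.2211.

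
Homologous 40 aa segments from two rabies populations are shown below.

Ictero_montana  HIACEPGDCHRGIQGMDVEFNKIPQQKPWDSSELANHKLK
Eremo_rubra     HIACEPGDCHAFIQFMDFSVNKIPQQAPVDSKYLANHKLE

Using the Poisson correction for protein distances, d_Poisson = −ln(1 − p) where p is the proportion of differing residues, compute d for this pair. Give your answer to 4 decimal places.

0.3216

The sequences differ at positions 11 (R/A), 12 (G/F), 15 (G/F), 18 (V/F), 19 (E/S), 20 (F/V), 27 (K/A), 29 (W/V), 32 (S/K), 33 (E/Y), 40 (K/E).
p = 11/40 = 0.275000.
d = −ln(1 − 0.275000) = −ln(0.725000) = 0.3216.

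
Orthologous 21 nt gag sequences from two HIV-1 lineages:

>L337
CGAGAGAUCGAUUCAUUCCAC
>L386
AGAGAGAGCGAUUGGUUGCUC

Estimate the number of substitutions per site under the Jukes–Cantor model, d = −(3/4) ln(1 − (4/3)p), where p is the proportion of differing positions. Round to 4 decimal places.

Mismatches occur at site 1 (C→A), site 8 (U→G), site 14 (C→G), site 15 (A→G), site 18 (C→G), site 20 (A→U).
p = 6/21 = 0.285714.
d = −0.75 · ln(1 − (4/3)·0.285714) = −0.75 · ln(0.619048) = −0.75 · (-0.479572) = 0.3597.

0.3597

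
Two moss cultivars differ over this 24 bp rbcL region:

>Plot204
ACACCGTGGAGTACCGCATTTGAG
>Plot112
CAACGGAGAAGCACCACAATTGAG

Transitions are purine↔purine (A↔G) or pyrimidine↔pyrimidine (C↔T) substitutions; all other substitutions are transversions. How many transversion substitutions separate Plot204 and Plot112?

5

The sequences differ at positions 1 (A/C, transversion), 2 (C/A, transversion), 5 (C/G, transversion), 7 (T/A, transversion), 9 (G/A, transition), 12 (T/C, transition), 16 (G/A, transition), 19 (T/A, transversion).
Of the 8 differences, 3 transitions and 5 transversions, so the answer is 5.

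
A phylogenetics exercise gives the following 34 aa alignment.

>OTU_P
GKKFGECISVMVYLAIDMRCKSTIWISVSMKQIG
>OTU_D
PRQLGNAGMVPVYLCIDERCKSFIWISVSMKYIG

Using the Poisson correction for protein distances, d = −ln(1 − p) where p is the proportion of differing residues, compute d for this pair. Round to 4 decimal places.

0.4818

Differing sites — 1:G/P; 2:K/R; 3:K/Q; 4:F/L; 6:E/N; 7:C/A; 8:I/G; 9:S/M; 11:M/P; 15:A/C; 18:M/E; 23:T/F; 32:Q/Y.
p = 13/34 = 0.382353.
d = −ln(1 − 0.382353) = −ln(0.617647) = 0.4818.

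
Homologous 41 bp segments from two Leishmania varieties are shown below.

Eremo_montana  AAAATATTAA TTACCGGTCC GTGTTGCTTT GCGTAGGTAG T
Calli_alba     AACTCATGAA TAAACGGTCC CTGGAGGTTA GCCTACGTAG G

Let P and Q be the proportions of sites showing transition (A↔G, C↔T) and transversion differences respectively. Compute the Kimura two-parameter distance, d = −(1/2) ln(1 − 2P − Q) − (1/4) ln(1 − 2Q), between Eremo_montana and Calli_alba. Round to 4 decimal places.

The sequences differ at positions 3 (A/C, transversion), 4 (A/T, transversion), 5 (T/C, transition), 8 (T/G, transversion), 12 (T/A, transversion), 14 (C/A, transversion), 21 (G/C, transversion), 24 (T/G, transversion), 25 (T/A, transversion), 27 (C/G, transversion), 30 (T/A, transversion), 33 (G/C, transversion), 36 (G/C, transversion), 41 (T/G, transversion).
Of the 14 differences, 1 transition and 13 transversions over 41 sites: P = 1/41 = 0.024390, Q = 13/41 = 0.317073.
d = −0.5·ln(0.634147) − 0.25·ln(0.365854) = −0.5·(-0.455474) − 0.25·(-1.005521) = 0.4791.

0.4791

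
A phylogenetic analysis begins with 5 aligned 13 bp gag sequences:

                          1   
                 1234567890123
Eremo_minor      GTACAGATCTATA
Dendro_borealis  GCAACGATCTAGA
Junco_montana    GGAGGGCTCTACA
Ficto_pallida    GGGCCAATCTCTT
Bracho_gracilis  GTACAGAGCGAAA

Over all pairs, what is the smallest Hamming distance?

3

Pairwise Hamming distances:
  Eremo_minor vs Dendro_borealis: 4
  Eremo_minor vs Junco_montana: 5
  Eremo_minor vs Ficto_pallida: 6
  Eremo_minor vs Bracho_gracilis: 3
  Dendro_borealis vs Junco_montana: 5
  Dendro_borealis vs Ficto_pallida: 7
  Dendro_borealis vs Bracho_gracilis: 6
  Junco_montana vs Ficto_pallida: 8
  Junco_montana vs Bracho_gracilis: 7
  Ficto_pallida vs Bracho_gracilis: 9
The smallest is 3, between Eremo_minor and Bracho_gracilis.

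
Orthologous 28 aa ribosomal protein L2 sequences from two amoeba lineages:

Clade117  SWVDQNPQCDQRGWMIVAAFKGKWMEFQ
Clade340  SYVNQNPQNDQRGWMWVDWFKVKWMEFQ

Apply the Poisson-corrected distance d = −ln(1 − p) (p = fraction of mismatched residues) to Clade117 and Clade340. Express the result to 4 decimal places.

Mismatches occur at site 2 (W↔Y), site 4 (D↔N), site 9 (C↔N), site 16 (I↔W), site 18 (A↔D), site 19 (A↔W), site 22 (G↔V).
p = 7/28 = 0.250000.
d = −ln(1 − 0.250000) = −ln(0.750000) = 0.2877.

0.2877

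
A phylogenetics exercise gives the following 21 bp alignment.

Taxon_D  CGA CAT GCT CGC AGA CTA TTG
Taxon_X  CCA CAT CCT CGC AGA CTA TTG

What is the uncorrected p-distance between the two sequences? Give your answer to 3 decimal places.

0.095

Differing sites — 2:G/C; 7:G/C.
There are 2 differences over 21 sites, so p = 2/21 = 0.095.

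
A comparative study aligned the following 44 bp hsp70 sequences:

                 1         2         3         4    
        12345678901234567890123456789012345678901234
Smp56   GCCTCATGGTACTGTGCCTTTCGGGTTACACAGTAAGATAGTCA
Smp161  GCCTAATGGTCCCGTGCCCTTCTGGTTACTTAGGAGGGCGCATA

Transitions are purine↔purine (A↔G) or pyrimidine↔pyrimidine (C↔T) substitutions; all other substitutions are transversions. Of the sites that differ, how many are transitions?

8

Differing sites — 5:C/A (Tv); 11:A/C (Tv); 13:T/C (Ti); 19:T/C (Ti); 23:G/T (Tv); 30:A/T (Tv); 31:C/T (Ti); 34:T/G (Tv); 36:A/G (Ti); 38:A/G (Ti); 39:T/C (Ti); 40:A/G (Ti); 41:G/C (Tv); 42:T/A (Tv); 43:C/T (Ti).
Of the 15 differences, 8 transitions and 7 transversions, so the answer is 8.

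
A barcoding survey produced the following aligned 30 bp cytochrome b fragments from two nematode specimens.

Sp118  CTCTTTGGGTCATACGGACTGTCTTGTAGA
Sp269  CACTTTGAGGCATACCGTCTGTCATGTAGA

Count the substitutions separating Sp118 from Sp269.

6

Differing sites — 2:T/A; 8:G/A; 10:T/G; 16:G/C; 18:A/T; 24:T/A.
That gives 6 mismatches out of 30 aligned sites, so the Hamming distance is 6.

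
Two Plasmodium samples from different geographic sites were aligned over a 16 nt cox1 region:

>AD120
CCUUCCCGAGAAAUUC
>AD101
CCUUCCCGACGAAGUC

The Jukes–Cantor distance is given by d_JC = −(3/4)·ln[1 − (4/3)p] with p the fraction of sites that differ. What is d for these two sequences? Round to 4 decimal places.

0.2158

The sequences differ at positions 10 (G/C), 11 (A/G), 14 (U/G).
p = 3/16 = 0.187500.
d = −0.75 · ln(1 − (4/3)·0.187500) = −0.75 · ln(0.750000) = −0.75 · (-0.287682) = 0.2158.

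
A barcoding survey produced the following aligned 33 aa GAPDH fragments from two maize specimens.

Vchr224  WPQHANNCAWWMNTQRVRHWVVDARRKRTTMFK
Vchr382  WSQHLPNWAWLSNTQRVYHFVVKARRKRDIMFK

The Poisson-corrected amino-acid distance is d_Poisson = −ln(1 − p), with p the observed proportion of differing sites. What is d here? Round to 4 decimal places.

The sequences differ at positions 2 (P/S), 5 (A/L), 6 (N/P), 8 (C/W), 11 (W/L), 12 (M/S), 18 (R/Y), 20 (W/F), 23 (D/K), 29 (T/D), 30 (T/I).
p = 11/33 = 0.333333.
d = −ln(1 − 0.333333) = −ln(0.666667) = 0.4055.

0.4055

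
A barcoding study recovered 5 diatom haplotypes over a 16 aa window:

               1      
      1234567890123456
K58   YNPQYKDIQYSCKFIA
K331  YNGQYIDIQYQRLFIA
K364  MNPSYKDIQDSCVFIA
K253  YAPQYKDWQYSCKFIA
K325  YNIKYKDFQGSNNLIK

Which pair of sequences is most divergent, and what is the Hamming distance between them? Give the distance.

10

Pairwise Hamming distances:
  K58 vs K331: 5
  K58 vs K364: 4
  K58 vs K253: 2
  K58 vs K325: 8
  K331 vs K364: 8
  K331 vs K253: 7
  K331 vs K325: 10
  K364 vs K253: 6
  K364 vs K325: 9
  K253 vs K325: 9
The largest is 10, between K331 and K325.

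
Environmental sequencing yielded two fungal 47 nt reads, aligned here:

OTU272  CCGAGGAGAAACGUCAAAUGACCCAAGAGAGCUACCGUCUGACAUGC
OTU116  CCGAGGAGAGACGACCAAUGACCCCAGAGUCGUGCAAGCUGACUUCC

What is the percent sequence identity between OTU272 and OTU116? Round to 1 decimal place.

72.3%

Differing sites — 10:A/G; 14:U/A; 16:A/C; 25:A/C; 30:A/U; 31:G/C; 32:C/G; 34:A/G; 36:C/A; 37:G/A; 38:U/G; 44:A/U; 46:G/C.
34 of the 47 sites match, so the percent identity is 34/47 × 100 = 72.3%.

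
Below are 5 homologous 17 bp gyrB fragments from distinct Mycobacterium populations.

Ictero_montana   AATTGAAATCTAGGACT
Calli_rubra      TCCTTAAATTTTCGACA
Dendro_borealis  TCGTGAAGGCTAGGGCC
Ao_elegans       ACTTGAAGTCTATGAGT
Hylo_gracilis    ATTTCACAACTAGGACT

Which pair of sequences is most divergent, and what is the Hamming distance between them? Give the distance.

10

Pairwise Hamming distances:
  Ictero_montana vs Calli_rubra: 8
  Ictero_montana vs Dendro_borealis: 7
  Ictero_montana vs Ao_elegans: 4
  Ictero_montana vs Hylo_gracilis: 4
  Calli_rubra vs Dendro_borealis: 9
  Calli_rubra vs Ao_elegans: 9
  Calli_rubra vs Hylo_gracilis: 10
  Dendro_borealis vs Ao_elegans: 7
  Dendro_borealis vs Hylo_gracilis: 9
  Ao_elegans vs Hylo_gracilis: 7
The largest is 10, between Calli_rubra and Hylo_gracilis.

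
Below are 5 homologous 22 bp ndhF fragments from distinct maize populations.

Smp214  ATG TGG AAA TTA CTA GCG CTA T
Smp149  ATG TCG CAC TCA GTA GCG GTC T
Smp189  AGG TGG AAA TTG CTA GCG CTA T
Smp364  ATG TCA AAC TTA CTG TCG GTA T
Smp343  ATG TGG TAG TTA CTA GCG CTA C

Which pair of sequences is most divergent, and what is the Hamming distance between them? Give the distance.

9

Pairwise Hamming distances:
  Smp214 vs Smp149: 7
  Smp214 vs Smp189: 2
  Smp214 vs Smp364: 6
  Smp214 vs Smp343: 3
  Smp149 vs Smp189: 9
  Smp149 vs Smp364: 7
  Smp149 vs Smp343: 8
  Smp189 vs Smp364: 8
  Smp189 vs Smp343: 5
  Smp364 vs Smp343: 8
The largest is 9, between Smp149 and Smp189.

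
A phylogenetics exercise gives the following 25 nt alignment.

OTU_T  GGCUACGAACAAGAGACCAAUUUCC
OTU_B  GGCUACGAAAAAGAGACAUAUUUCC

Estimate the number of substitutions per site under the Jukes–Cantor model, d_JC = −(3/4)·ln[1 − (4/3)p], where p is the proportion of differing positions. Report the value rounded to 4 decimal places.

0.1308

Mismatches occur at site 10 (C↔A), site 18 (C↔A), site 19 (A↔U).
p = 3/25 = 0.120000.
d = −0.75 · ln(1 − (4/3)·0.120000) = −0.75 · ln(0.840000) = −0.75 · (-0.174353) = 0.1308.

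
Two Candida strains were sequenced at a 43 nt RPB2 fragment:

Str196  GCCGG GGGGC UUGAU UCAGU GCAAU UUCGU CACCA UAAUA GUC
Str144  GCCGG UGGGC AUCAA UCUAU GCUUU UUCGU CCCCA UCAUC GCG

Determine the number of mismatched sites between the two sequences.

13

Mismatches occur at site 6 (G↔U), site 11 (U↔A), site 13 (G↔C), site 15 (U↔A), site 18 (A↔U), site 19 (G↔A), site 23 (A↔U), site 24 (A↔U), site 32 (A↔C), site 37 (A↔C), site 40 (A↔C), site 42 (U↔C), site 43 (C↔G).
That gives 13 mismatches out of 43 aligned sites, so the Hamming distance is 13.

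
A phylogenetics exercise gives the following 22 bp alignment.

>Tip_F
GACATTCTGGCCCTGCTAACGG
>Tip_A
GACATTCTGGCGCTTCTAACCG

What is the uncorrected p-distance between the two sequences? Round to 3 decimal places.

Differing sites — 12:C/G; 15:G/T; 21:G/C.
There are 3 differences over 22 sites, so p = 3/22 = 0.136.

0.136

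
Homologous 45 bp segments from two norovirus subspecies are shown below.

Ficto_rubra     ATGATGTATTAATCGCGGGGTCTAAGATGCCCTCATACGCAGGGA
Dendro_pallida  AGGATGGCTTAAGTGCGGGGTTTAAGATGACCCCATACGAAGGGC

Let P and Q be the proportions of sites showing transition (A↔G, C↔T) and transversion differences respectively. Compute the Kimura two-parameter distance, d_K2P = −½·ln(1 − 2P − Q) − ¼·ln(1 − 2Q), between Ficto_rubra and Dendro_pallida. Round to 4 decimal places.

The sequences differ at positions 2 (T/G, transversion), 7 (T/G, transversion), 8 (A/C, transversion), 13 (T/G, transversion), 14 (C/T, transition), 22 (C/T, transition), 30 (C/A, transversion), 33 (T/C, transition), 40 (C/A, transversion), 45 (A/C, transversion).
Of the 10 differences, 3 transitions and 7 transversions over 45 sites: P = 3/45 = 0.066667, Q = 7/45 = 0.155556.
d = −0.5·ln(0.711110) − 0.25·ln(0.688888) = −0.5·(-0.340928) − 0.25·(-0.372677) = 0.2636.

0.2636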